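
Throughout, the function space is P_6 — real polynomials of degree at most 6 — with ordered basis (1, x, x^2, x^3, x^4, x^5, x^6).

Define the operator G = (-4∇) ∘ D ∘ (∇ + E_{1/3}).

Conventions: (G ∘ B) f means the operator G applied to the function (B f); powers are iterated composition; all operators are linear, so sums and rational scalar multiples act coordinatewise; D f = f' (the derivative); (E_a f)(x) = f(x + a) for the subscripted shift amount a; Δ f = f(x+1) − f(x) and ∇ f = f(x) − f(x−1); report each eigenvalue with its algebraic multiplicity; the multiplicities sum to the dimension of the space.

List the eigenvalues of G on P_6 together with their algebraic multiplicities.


λ = 0 (multiplicity 7)

image of 1: 0
image of x: 0
image of x^2: -8
image of x^3: -24x - 20
image of x^4: -48x^2 - 80x + 272/3
image of x^5: -80x^3 - 200x^2 + (1360/3)x - 7460/27
image of x^6: -120x^4 - 400x^3 + 1360x^2 - (14920/9)x + 19352/27
the matrix is upper triangular; its diagonal is (0, 0, 0, 0, 0, 0, 0)
for a triangular matrix the eigenvalues are the diagonal entries, with algebraic multiplicity their repetition count


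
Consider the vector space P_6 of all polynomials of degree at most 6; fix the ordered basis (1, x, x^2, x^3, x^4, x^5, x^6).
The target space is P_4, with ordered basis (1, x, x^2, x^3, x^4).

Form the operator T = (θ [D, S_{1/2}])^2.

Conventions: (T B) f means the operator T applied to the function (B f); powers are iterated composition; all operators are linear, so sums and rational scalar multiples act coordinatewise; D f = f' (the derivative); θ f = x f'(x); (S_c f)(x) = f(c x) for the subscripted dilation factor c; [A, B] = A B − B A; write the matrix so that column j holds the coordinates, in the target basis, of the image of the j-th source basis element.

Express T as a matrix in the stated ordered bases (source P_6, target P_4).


the matrix is [[0, 0, 0, 0, 0, 0, 0]; [0, 0, 0, 3/8, 0, 0, 0]; [0, 0, 0, 0, 9/16, 0, 0]; [0, 0, 0, 0, 0, 15/32, 0]; [0, 0, 0, 0, 0, 0, 75/256]] (rows listed top to bottom)

image of 1: 0
image of x: 0
image of x^2: 0
image of x^3: (3/8)x
image of x^4: (9/16)x^2
image of x^5: (15/32)x^3
image of x^6: (75/256)x^4
each image's coordinates form column j of the matrix


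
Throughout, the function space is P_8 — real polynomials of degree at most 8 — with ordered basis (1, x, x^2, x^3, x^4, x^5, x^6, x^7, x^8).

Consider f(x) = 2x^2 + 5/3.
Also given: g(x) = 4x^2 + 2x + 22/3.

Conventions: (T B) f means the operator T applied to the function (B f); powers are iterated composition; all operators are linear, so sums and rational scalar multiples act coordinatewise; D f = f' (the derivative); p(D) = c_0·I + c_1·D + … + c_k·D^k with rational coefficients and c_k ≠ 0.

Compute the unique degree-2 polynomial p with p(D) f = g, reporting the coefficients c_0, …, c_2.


D^0 f = 2x^2 + 5/3
D^1 f = 4x
D^2 f = 4
matching coefficients of g against c_0 f + c_1 Df + … from the top degree down determines the c_i
solution: c_0 = 2, c_1 = 1/2, c_2 = 1

p(D) = 2·I + (1/2)·D + D^2, i.e. c_0 = 2, c_1 = 1/2, c_2 = 1


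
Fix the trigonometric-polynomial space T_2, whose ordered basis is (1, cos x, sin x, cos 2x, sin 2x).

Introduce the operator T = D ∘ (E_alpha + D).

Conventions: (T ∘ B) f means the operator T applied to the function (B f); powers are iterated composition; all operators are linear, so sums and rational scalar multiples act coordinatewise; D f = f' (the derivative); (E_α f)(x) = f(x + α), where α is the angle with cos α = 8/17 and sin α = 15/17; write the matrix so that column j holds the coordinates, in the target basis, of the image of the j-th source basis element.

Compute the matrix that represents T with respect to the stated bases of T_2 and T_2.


image of 1: 0
image of cos x: -(32/17)cos x - (8/17)sin x
image of sin x: (8/17)cos x - (32/17)sin x
image of cos 2x: -(1636/289)cos 2x + (322/289)sin 2x
image of sin 2x: -(322/289)cos 2x - (1636/289)sin 2x
each image's coordinates form column j of the matrix

the matrix is [[0, 0, 0, 0, 0]; [0, -32/17, 8/17, 0, 0]; [0, -8/17, -32/17, 0, 0]; [0, 0, 0, -1636/289, -322/289]; [0, 0, 0, 322/289, -1636/289]] (rows listed top to bottom)


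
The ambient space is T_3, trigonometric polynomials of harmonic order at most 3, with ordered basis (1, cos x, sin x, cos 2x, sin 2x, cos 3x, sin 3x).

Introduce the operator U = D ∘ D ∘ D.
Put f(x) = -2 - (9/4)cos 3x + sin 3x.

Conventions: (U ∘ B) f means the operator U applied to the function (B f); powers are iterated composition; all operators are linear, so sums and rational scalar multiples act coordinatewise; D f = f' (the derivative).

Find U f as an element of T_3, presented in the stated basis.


D f = 3cos 3x + (27/4)sin 3x
D D f = (81/4)cos 3x - 9sin 3x
D D D f = -27cos 3x - (243/4)sin 3x

the result is g(x) = -27cos 3x - (243/4)sin 3x


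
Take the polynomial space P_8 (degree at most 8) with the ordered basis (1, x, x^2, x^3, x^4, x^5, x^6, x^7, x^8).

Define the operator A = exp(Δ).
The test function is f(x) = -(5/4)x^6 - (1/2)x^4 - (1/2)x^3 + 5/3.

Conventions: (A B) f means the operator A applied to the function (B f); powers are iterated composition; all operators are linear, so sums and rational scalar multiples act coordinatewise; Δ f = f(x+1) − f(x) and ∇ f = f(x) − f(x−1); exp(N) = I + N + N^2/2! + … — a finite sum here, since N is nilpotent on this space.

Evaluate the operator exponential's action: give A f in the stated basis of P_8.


the result is g(x) = -(5/4)x^6 - (15/2)x^5 - 38x^4 - (255/2)x^3 - (1155/4)x^2 - 403x - 3145/12

order-1 term: -(15/2)x^5 - (75/4)x^4 - 27x^3 - (93/4)x^2 - 11x - 9/4
order-2 term: -(75/4)x^4 - 75x^3 - (537/4)x^2 - 120x - 175/4
order-3 term: -25x^3 - (225/2)x^2 - (379/2)x - 116
order-4 term: -(75/4)x^2 - 75x - 327/4
order-5 term: -(15/2)x - 75/4
order-6 term: -5/4
the series for exp(Δ) f terminates at order 6
exp(Δ) f = -(5/4)x^6 - (15/2)x^5 - 38x^4 - (255/2)x^3 - (1155/4)x^2 - 403x - 3145/12


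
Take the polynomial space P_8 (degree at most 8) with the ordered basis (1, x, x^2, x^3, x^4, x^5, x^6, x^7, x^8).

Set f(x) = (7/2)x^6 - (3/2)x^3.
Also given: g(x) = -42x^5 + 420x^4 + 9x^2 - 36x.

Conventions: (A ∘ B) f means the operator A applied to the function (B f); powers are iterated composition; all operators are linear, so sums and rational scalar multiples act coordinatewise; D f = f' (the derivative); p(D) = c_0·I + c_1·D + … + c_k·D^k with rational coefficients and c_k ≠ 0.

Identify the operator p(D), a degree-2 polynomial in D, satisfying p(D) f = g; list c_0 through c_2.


c_0 = 0, c_1 = -2, c_2 = 4

D^0 f = (7/2)x^6 - (3/2)x^3
D^1 f = 21x^5 - (9/2)x^2
D^2 f = 105x^4 - 9x
matching coefficients of g against c_0 f + c_1 Df + … from the top degree down determines the c_i
solution: c_0 = 0, c_1 = -2, c_2 = 4


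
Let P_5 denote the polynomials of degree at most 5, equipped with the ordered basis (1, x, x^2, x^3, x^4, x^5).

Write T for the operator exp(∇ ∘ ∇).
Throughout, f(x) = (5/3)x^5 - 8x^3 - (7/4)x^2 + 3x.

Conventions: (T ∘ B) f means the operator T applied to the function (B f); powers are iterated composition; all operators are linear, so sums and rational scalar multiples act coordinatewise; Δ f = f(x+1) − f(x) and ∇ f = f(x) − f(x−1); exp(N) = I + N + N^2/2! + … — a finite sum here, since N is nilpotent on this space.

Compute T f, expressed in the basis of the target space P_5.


the result is g(x) = (5/3)x^5 + (76/3)x^3 - (407/4)x^2 + (515/3)x - 411/2

order-1 term: (100/3)x^3 - 100x^2 + (206/3)x - 11/2
order-2 term: 100x - 200
the series for exp(∇ ∘ ∇) f terminates at order 2
exp(∇ ∘ ∇) f = (5/3)x^5 + (76/3)x^3 - (407/4)x^2 + (515/3)x - 411/2


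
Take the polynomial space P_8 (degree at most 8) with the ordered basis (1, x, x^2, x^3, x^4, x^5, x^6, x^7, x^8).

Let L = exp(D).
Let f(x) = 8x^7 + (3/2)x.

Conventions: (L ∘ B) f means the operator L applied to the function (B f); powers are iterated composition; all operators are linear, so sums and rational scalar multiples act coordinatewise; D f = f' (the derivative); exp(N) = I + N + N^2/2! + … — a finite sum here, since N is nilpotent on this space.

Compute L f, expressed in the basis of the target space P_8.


order-1 term: 56x^6 + 3/2
order-2 term: 168x^5
order-3 term: 280x^4
order-4 term: 280x^3
order-5 term: 168x^2
order-6 term: 56x
order-7 term: 8
the series for exp(D) f terminates at order 7
exp(D) f = 8x^7 + 56x^6 + 168x^5 + 280x^4 + 280x^3 + 168x^2 + (115/2)x + 19/2

g(x) = 8x^7 + 56x^6 + 168x^5 + 280x^4 + 280x^3 + 168x^2 + (115/2)x + 19/2


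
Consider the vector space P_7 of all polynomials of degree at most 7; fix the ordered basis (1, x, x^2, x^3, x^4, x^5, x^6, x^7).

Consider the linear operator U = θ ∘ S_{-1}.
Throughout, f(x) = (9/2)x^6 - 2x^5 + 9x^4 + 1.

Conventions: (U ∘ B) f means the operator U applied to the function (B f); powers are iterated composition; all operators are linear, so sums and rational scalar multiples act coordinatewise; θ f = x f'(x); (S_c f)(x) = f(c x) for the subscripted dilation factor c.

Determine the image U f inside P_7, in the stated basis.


S_{-1} f = (9/2)x^6 + 2x^5 + 9x^4 + 1
θ S_{-1} f = 27x^6 + 10x^5 + 36x^4

the result is g(x) = 27x^6 + 10x^5 + 36x^4


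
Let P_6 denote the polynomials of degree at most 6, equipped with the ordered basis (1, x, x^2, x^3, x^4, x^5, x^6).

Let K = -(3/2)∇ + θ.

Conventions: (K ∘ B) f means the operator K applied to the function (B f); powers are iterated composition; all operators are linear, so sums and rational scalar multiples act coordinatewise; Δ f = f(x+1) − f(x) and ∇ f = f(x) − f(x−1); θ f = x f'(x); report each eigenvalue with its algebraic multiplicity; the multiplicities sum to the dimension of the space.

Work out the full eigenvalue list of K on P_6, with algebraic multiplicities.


image of 1: 0
image of x: x - 3/2
image of x^2: 2x^2 - 3x + 3/2
image of x^3: 3x^3 - (9/2)x^2 + (9/2)x - 3/2
image of x^4: 4x^4 - 6x^3 + 9x^2 - 6x + 3/2
image of x^5: 5x^5 - (15/2)x^4 + 15x^3 - 15x^2 + (15/2)x - 3/2
image of x^6: 6x^6 - 9x^5 + (45/2)x^4 - 30x^3 + (45/2)x^2 - 9x + 3/2
the matrix is upper triangular; its diagonal is (0, 1, 2, 3, 4, 5, 6)
for a triangular matrix the eigenvalues are the diagonal entries, with algebraic multiplicity their repetition count

λ = 0 (multiplicity 1), λ = 1 (multiplicity 1), λ = 2 (multiplicity 1), λ = 3 (multiplicity 1), λ = 4 (multiplicity 1), λ = 5 (multiplicity 1), λ = 6 (multiplicity 1)


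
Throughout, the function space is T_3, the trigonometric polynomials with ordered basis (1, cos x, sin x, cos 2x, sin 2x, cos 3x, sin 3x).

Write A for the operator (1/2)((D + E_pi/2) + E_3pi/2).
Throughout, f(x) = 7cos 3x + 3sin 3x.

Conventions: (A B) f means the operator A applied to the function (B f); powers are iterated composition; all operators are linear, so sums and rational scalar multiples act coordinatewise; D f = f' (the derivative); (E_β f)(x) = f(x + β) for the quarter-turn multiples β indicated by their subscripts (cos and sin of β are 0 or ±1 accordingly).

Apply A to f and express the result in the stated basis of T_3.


D f = 9cos 3x - 21sin 3x
E_pi/2 f = -3cos 3x + 7sin 3x
(D + E_pi/2) f = 6cos 3x - 14sin 3x
E_3pi/2 f = 3cos 3x - 7sin 3x
((D + E_pi/2) + E_3pi/2) f = 9cos 3x - 21sin 3x
((1/2)((D + E_pi/2) + E_3pi/2)) f = (9/2)cos 3x - (21/2)sin 3x

the image equals g(x) = (9/2)cos 3x - (21/2)sin 3x


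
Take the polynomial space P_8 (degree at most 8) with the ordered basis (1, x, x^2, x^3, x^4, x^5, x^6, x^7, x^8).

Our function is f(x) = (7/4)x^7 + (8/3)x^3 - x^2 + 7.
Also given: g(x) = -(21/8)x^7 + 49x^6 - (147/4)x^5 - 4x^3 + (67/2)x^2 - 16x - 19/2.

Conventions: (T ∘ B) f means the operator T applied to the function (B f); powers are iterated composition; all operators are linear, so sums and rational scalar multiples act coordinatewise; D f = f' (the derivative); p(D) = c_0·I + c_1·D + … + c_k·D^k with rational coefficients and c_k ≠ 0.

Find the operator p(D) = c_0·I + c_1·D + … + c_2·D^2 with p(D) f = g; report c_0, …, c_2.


c_0 = -3/2, c_1 = 4, c_2 = -1/2

D^0 f = (7/4)x^7 + (8/3)x^3 - x^2 + 7
D^1 f = (49/4)x^6 + 8x^2 - 2x
D^2 f = (147/2)x^5 + 16x - 2
matching coefficients of g against c_0 f + c_1 Df + … from the top degree down determines the c_i
solution: c_0 = -3/2, c_1 = 4, c_2 = -1/2


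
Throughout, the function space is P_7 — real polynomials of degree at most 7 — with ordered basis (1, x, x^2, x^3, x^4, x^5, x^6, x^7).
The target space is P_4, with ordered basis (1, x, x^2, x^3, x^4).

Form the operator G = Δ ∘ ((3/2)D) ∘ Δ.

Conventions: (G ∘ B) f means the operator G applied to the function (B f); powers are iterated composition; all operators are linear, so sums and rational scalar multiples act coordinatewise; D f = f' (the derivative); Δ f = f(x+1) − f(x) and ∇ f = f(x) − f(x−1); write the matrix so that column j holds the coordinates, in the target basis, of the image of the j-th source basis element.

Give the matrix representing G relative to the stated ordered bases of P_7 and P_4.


image of 1: 0
image of x: 0
image of x^2: 0
image of x^3: 9
image of x^4: 36x + 36
image of x^5: 90x^2 + 180x + 105
image of x^6: 180x^3 + 540x^2 + 630x + 270
image of x^7: 315x^4 + 1260x^3 + 2205x^2 + 1890x + 651
each image's coordinates form column j of the matrix

the matrix is [[0, 0, 0, 9, 36, 105, 270, 651]; [0, 0, 0, 0, 36, 180, 630, 1890]; [0, 0, 0, 0, 0, 90, 540, 2205]; [0, 0, 0, 0, 0, 0, 180, 1260]; [0, 0, 0, 0, 0, 0, 0, 315]] (rows listed top to bottom)


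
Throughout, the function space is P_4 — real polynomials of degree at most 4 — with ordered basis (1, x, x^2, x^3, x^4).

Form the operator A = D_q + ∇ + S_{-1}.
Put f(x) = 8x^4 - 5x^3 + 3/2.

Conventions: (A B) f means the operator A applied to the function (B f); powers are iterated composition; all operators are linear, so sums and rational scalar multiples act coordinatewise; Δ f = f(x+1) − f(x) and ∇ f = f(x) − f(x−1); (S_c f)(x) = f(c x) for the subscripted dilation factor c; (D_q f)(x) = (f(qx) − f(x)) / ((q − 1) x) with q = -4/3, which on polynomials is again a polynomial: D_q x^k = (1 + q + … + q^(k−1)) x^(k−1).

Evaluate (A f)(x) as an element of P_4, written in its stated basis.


the result is g(x) = 8x^4 + (799/27)x^3 - (632/9)x^2 + 47x - 23/2

D_q f = -(200/27)x^3 - (65/9)x^2
∇ f = 32x^3 - 63x^2 + 47x - 13
S_{-1} f = 8x^4 + 5x^3 + 3/2
(D_q + ∇ + S_{-1}) f = 8x^4 + (799/27)x^3 - (632/9)x^2 + 47x - 23/2


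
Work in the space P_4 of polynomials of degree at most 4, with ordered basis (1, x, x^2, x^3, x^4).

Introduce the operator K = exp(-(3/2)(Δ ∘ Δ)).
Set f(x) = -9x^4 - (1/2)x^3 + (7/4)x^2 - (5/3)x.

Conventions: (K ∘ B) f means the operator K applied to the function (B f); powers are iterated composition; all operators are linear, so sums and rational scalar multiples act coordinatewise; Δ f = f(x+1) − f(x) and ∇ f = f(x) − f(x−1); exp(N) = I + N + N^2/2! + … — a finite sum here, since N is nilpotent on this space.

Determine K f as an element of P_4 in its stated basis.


the image equals g(x) = -9x^4 - (1/2)x^3 + (655/4)x^2 + (1961/6)x - 219/4

order-1 term: 162x^2 + (657/2)x + 753/4
order-2 term: -243
the series for exp(-(3/2)(Δ ∘ Δ)) f terminates at order 2
exp(-(3/2)(Δ ∘ Δ)) f = -9x^4 - (1/2)x^3 + (655/4)x^2 + (1961/6)x - 219/4


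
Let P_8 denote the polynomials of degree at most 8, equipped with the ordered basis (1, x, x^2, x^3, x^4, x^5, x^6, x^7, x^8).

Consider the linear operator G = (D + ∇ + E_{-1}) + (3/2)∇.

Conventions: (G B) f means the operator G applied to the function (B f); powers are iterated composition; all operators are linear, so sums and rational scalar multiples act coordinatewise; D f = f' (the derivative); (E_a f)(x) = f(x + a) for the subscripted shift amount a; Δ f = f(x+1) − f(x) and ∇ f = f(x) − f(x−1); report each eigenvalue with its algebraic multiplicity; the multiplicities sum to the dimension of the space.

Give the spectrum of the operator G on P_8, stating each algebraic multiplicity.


image of 1: 1
image of x: x + 5/2
image of x^2: x^2 + 5x - 3/2
image of x^3: x^3 + (15/2)x^2 - (9/2)x + 3/2
image of x^4: x^4 + 10x^3 - 9x^2 + 6x - 3/2
image of x^5: x^5 + (25/2)x^4 - 15x^3 + 15x^2 - (15/2)x + 3/2
image of x^6: x^6 + 15x^5 - (45/2)x^4 + 30x^3 - (45/2)x^2 + 9x - 3/2
image of x^7: x^7 + (35/2)x^6 - (63/2)x^5 + (105/2)x^4 - (105/2)x^3 + (63/2)x^2 - (21/2)x + 3/2
image of x^8: x^8 + 20x^7 - 42x^6 + 84x^5 - 105x^4 + 84x^3 - 42x^2 + 12x - 3/2
the matrix is upper triangular; its diagonal is (1, 1, 1, 1, 1, 1, 1, 1, 1)
for a triangular matrix the eigenvalues are the diagonal entries, with algebraic multiplicity their repetition count

λ = 1 (multiplicity 9)


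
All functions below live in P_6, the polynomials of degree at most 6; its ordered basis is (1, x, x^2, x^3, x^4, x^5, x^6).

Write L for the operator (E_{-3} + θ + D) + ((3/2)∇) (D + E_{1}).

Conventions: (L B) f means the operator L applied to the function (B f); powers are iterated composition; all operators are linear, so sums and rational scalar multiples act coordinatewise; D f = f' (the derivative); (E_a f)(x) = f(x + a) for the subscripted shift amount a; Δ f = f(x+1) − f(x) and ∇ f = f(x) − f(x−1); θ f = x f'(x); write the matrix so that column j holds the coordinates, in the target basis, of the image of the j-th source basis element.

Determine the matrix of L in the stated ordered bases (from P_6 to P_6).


image of 1: 1
image of x: 2x - 1/2
image of x^2: 3x^2 - x + 27/2
image of x^3: 4x^3 - (3/2)x^2 + (81/2)x - 30
image of x^4: 5x^4 - 2x^3 + 81x^2 - 120x + 177/2
image of x^5: 6x^5 - (5/2)x^4 + 135x^3 - 300x^2 + (885/2)x - 249
image of x^6: 7x^6 - 3x^5 + (405/2)x^4 - 600x^3 + (2655/2)x^2 - 1494x + 1479/2
each image's coordinates form column j of the matrix

the matrix is [[1, -1/2, 27/2, -30, 177/2, -249, 1479/2]; [0, 2, -1, 81/2, -120, 885/2, -1494]; [0, 0, 3, -3/2, 81, -300, 2655/2]; [0, 0, 0, 4, -2, 135, -600]; [0, 0, 0, 0, 5, -5/2, 405/2]; [0, 0, 0, 0, 0, 6, -3]; [0, 0, 0, 0, 0, 0, 7]] (rows listed top to bottom)


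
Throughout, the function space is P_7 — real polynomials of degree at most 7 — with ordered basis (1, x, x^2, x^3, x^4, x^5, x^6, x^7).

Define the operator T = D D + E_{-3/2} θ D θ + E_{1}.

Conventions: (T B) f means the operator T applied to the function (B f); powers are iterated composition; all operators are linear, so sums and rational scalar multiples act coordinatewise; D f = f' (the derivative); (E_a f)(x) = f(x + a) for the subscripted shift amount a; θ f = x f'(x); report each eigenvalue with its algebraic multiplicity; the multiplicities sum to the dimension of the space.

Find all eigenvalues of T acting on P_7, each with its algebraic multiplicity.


image of 1: 1
image of x: x + 1
image of x^2: x^2 + 6x - 3
image of x^3: x^3 + 21x^2 - 45x + 83/2
image of x^4: x^4 + 52x^3 - 198x^2 + 328x - 161
image of x^5: x^5 + 105x^4 - 570x^3 + 1360x^2 - 1345x + 2029/4
image of x^6: x^6 + 186x^5 - 1305x^4 + 4070x^3 - 6060x^2 + (18249/4)x - 10927/8
image of x^7: x^7 + 301x^6 - 2583x^5 + (19915/2)x^4 - 19810x^3 + (178773/8)x^2 - (107107/8)x + 107195/32
the matrix is upper triangular; its diagonal is (1, 1, 1, 1, 1, 1, 1, 1)
for a triangular matrix the eigenvalues are the diagonal entries, with algebraic multiplicity their repetition count

λ = 1 (multiplicity 8)


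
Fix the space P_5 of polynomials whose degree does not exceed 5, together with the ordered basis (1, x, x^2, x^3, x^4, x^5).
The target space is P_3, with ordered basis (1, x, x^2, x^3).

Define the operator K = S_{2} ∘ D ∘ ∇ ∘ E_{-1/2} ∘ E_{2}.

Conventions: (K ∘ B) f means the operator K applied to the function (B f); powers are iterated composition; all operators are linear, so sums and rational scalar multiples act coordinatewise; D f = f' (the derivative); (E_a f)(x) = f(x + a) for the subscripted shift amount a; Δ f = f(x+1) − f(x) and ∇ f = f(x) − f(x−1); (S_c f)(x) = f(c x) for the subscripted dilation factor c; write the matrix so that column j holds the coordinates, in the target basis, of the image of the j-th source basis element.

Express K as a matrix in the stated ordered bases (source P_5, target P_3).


the matrix is [[0, 0, 2, 6, 13, 25]; [0, 0, 0, 12, 48, 130]; [0, 0, 0, 0, 48, 240]; [0, 0, 0, 0, 0, 160]] (rows listed top to bottom)

image of 1: 0
image of x: 0
image of x^2: 2
image of x^3: 12x + 6
image of x^4: 48x^2 + 48x + 13
image of x^5: 160x^3 + 240x^2 + 130x + 25
each image's coordinates form column j of the matrix


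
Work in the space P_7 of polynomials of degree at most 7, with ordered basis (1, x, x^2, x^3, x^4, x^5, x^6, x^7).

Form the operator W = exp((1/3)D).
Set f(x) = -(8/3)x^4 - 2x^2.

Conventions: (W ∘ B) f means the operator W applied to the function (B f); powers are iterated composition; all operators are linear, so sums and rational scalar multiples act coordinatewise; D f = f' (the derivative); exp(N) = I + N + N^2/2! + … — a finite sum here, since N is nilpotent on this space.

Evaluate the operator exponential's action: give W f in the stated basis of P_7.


order-1 term: -(32/9)x^3 - (4/3)x
order-2 term: -(16/9)x^2 - 2/9
order-3 term: -(32/81)x
order-4 term: -8/243
the series for exp((1/3)D) f terminates at order 4
exp((1/3)D) f = -(8/3)x^4 - (32/9)x^3 - (34/9)x^2 - (140/81)x - 62/243

the result is g(x) = -(8/3)x^4 - (32/9)x^3 - (34/9)x^2 - (140/81)x - 62/243


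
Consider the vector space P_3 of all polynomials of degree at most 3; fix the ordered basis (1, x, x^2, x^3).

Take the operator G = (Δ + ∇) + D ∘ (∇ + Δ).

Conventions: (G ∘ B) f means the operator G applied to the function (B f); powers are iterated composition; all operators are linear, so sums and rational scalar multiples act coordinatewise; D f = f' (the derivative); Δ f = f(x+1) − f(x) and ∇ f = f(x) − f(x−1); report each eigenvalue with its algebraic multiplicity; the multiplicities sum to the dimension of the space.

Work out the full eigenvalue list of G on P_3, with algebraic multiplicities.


image of 1: 0
image of x: 2
image of x^2: 4x + 4
image of x^3: 6x^2 + 12x + 2
the matrix is upper triangular; its diagonal is (0, 0, 0, 0)
for a triangular matrix the eigenvalues are the diagonal entries, with algebraic multiplicity their repetition count

λ = 0 (multiplicity 4)


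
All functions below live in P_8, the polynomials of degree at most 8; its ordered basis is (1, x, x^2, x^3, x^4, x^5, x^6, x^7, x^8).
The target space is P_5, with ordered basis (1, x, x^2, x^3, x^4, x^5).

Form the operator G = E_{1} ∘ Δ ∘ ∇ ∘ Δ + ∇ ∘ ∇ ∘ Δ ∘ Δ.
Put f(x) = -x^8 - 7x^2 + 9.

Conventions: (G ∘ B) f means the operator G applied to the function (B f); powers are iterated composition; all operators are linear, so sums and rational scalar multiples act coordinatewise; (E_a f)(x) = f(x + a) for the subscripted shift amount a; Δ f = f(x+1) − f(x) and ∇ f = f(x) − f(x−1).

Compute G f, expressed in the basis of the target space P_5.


the image equals g(x) = -336x^5 - 4200x^4 - 8400x^3 - 18480x^2 - 14448x - 6300

Δ f = -8x^7 - 28x^6 - 56x^5 - 70x^4 - 56x^3 - 28x^2 - 22x - 8
∇ Δ f = -56x^6 - 140x^4 - 56x^2 - 16
Δ (∇ ∘ Δ) f = -336x^5 - 840x^4 - 1680x^3 - 1680x^2 - 1008x - 252
E_{1} Δ (∇ ∘ Δ) f = -336x^5 - 2520x^4 - 8400x^3 - 15120x^2 - 14448x - 5796
Δ f = -8x^7 - 28x^6 - 56x^5 - 70x^4 - 56x^3 - 28x^2 - 22x - 8
Δ Δ f = -56x^6 - 336x^5 - 980x^4 - 1680x^3 - 1736x^2 - 1008x - 268
∇ Δ Δ f = -336x^5 - 840x^4 - 1680x^3 - 1680x^2 - 1008x - 252
∇ (∇ ∘ Δ ∘ Δ) f = -1680x^4 - 3360x^2 - 504
(E_{1} ∘ Δ ∘ ∇ ∘ Δ + ∇ ∘ ∇ ∘ Δ ∘ Δ) f = -336x^5 - 4200x^4 - 8400x^3 - 18480x^2 - 14448x - 6300


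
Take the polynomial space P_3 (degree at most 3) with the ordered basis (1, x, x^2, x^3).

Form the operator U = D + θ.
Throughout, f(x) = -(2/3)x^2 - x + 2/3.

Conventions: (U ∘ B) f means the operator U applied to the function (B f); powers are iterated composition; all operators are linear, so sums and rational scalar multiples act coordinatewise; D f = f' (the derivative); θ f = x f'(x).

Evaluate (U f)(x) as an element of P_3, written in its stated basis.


D f = -(4/3)x - 1
θ f = -(4/3)x^2 - x
(D + θ) f = -(4/3)x^2 - (7/3)x - 1

the result is g(x) = -(4/3)x^2 - (7/3)x - 1


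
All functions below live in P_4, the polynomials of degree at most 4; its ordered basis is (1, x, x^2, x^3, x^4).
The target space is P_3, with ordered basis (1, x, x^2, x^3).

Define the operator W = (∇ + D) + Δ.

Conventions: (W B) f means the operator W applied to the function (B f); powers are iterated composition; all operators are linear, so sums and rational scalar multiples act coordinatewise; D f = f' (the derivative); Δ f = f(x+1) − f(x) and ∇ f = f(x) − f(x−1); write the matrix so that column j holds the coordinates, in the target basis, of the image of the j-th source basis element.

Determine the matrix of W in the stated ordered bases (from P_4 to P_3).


the matrix is [[0, 3, 0, 2, 0]; [0, 0, 6, 0, 8]; [0, 0, 0, 9, 0]; [0, 0, 0, 0, 12]] (rows listed top to bottom)

image of 1: 0
image of x: 3
image of x^2: 6x
image of x^3: 9x^2 + 2
image of x^4: 12x^3 + 8x
each image's coordinates form column j of the matrix


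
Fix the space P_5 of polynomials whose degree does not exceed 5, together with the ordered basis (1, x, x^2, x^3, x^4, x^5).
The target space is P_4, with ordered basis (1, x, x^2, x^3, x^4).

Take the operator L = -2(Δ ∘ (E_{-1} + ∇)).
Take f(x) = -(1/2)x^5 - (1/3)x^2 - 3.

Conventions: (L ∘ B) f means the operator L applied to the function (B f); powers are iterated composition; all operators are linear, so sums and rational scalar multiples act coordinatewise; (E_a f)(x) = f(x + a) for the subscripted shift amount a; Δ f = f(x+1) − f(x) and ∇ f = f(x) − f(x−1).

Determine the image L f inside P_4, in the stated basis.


E_{-1} f = -(1/2)x^5 + (5/2)x^4 - 5x^3 + (14/3)x^2 - (11/6)x - 17/6
∇ f = -(5/2)x^4 + 5x^3 - 5x^2 + (11/6)x - 1/6
(E_{-1} + ∇) f = -(1/2)x^5 - (1/3)x^2 - 3
Δ (E_{-1} + ∇) f = -(5/2)x^4 - 5x^3 - 5x^2 - (19/6)x - 5/6
(-2(Δ ∘ (E_{-1} + ∇))) f = 5x^4 + 10x^3 + 10x^2 + (19/3)x + 5/3

the image equals g(x) = 5x^4 + 10x^3 + 10x^2 + (19/3)x + 5/3


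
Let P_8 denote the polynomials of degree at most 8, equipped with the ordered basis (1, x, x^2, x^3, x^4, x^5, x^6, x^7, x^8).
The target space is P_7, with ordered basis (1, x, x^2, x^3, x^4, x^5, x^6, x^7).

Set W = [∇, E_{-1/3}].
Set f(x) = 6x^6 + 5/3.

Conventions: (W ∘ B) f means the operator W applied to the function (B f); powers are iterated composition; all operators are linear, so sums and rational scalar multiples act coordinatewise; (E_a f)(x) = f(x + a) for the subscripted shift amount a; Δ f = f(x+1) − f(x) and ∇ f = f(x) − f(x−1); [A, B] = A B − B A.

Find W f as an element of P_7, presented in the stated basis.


E_{-1/3} f = 6x^6 - 12x^5 + 10x^4 - (40/9)x^3 + (10/9)x^2 - (4/27)x + 407/243
∇ E_{-1/3} f = 36x^5 - 150x^4 + 280x^3 - (850/3)x^2 + (1364/9)x - 910/27
∇ f = 36x^5 - 90x^4 + 120x^3 - 90x^2 + 36x - 6
E_{-1/3} ∇ f = 36x^5 - 150x^4 + 280x^3 - (850/3)x^2 + (1364/9)x - 910/27
[∇, E_{-1/3}] f = 0

the image equals g(x) = 0


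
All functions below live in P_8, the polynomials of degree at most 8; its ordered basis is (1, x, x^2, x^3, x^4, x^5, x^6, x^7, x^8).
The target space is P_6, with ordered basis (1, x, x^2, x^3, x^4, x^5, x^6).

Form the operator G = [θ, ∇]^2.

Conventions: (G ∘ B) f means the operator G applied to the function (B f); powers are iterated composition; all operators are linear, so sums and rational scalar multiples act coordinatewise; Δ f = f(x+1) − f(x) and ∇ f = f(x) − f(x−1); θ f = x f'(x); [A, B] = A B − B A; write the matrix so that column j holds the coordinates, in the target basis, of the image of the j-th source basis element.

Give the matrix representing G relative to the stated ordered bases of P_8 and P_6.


image of 1: 0
image of x: 0
image of x^2: 2
image of x^3: 6x - 12
image of x^4: 12x^2 - 48x + 48
image of x^5: 20x^3 - 120x^2 + 240x - 160
image of x^6: 30x^4 - 240x^3 + 720x^2 - 960x + 480
image of x^7: 42x^5 - 420x^4 + 1680x^3 - 3360x^2 + 3360x - 1344
image of x^8: 56x^6 - 672x^5 + 3360x^4 - 8960x^3 + 13440x^2 - 10752x + 3584
each image's coordinates form column j of the matrix

the matrix is [[0, 0, 2, -12, 48, -160, 480, -1344, 3584]; [0, 0, 0, 6, -48, 240, -960, 3360, -10752]; [0, 0, 0, 0, 12, -120, 720, -3360, 13440]; [0, 0, 0, 0, 0, 20, -240, 1680, -8960]; [0, 0, 0, 0, 0, 0, 30, -420, 3360]; [0, 0, 0, 0, 0, 0, 0, 42, -672]; [0, 0, 0, 0, 0, 0, 0, 0, 56]] (rows listed top to bottom)


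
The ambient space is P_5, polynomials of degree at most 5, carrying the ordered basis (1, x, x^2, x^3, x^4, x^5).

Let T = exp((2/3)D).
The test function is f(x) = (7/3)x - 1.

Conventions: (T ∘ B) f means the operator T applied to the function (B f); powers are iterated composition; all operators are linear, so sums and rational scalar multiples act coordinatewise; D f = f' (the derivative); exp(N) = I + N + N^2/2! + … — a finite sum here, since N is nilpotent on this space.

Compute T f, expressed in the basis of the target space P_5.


g(x) = (7/3)x + 5/9

order-1 term: 14/9
the series for exp((2/3)D) f terminates at order 1
exp((2/3)D) f = (7/3)x + 5/9


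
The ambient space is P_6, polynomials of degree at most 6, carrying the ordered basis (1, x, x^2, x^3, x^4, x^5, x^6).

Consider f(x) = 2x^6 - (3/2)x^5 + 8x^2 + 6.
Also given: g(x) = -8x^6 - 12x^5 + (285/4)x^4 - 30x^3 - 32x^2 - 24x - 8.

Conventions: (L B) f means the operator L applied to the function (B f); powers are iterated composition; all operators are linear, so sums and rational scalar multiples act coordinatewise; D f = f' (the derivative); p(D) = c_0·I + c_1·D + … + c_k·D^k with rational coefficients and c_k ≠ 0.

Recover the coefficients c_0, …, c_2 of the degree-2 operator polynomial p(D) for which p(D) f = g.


p(D) = -4·I − (3/2)·D + D^2, i.e. c_0 = -4, c_1 = -3/2, c_2 = 1

D^0 f = 2x^6 - (3/2)x^5 + 8x^2 + 6
D^1 f = 12x^5 - (15/2)x^4 + 16x
D^2 f = 60x^4 - 30x^3 + 16
matching coefficients of g against c_0 f + c_1 Df + … from the top degree down determines the c_i
solution: c_0 = -4, c_1 = -3/2, c_2 = 1


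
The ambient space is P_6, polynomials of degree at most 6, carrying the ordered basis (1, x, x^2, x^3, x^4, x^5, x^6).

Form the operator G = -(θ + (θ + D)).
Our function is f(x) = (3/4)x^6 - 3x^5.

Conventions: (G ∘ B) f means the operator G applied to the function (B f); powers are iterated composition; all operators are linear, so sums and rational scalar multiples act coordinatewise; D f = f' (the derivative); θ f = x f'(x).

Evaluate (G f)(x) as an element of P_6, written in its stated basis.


the result is g(x) = -9x^6 + (51/2)x^5 + 15x^4

θ f = (9/2)x^6 - 15x^5
θ f = (9/2)x^6 - 15x^5
D f = (9/2)x^5 - 15x^4
(θ + D) f = (9/2)x^6 - (21/2)x^5 - 15x^4
(θ + (θ + D)) f = 9x^6 - (51/2)x^5 - 15x^4
(-(θ + (θ + D))) f = -9x^6 + (51/2)x^5 + 15x^4


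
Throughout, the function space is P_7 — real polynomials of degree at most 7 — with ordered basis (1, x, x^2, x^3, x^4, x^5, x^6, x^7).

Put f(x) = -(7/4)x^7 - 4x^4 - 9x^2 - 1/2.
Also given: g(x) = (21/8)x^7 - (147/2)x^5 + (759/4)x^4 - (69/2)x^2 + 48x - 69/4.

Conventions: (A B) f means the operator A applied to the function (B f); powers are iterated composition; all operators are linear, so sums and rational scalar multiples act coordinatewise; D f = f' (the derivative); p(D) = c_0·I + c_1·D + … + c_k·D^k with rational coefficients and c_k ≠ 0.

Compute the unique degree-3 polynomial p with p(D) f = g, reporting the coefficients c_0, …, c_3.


D^0 f = -(7/4)x^7 - 4x^4 - 9x^2 - 1/2
D^1 f = -(49/4)x^6 - 16x^3 - 18x
D^2 f = -(147/2)x^5 - 48x^2 - 18
D^3 f = -(735/2)x^4 - 96x
matching coefficients of g against c_0 f + c_1 Df + … from the top degree down determines the c_i
solution: c_0 = -3/2, c_1 = 0, c_2 = 1, c_3 = -1/2

c_0 = -3/2, c_1 = 0, c_2 = 1, c_3 = -1/2


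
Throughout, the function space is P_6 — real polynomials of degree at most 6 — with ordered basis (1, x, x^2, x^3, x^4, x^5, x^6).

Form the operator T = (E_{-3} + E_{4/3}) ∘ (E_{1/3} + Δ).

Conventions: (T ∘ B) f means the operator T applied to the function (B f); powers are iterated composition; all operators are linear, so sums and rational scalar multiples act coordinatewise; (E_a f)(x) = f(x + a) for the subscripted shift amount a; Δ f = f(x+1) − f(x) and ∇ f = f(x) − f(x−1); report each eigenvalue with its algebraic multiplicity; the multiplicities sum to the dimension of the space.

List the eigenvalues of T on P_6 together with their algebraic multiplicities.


λ = 2 (multiplicity 7)

image of 1: 2
image of x: 2x + 1
image of x^2: 2x^2 + 2x + 77/9
image of x^3: 2x^3 + 3x^2 + (77/3)x + 15
image of x^4: 2x^4 + 4x^3 + (154/3)x^2 + 60x + 1601/81
image of x^5: 2x^5 + 5x^4 + (770/9)x^3 + 150x^2 + (8005/81)x + 4157/27
image of x^6: 2x^6 + 6x^5 + (385/3)x^4 + 300x^3 + (8005/27)x^2 + (8314/9)x - 93463/729
the matrix is upper triangular; its diagonal is (2, 2, 2, 2, 2, 2, 2)
for a triangular matrix the eigenvalues are the diagonal entries, with algebraic multiplicity their repetition count


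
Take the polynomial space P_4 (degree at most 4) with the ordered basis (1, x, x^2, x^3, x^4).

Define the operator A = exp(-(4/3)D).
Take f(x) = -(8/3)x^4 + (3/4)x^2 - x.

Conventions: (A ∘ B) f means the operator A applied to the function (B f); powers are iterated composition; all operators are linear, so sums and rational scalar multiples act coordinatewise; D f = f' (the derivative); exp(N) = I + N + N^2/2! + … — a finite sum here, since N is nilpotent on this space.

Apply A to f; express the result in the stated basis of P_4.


order-1 term: (128/9)x^3 - 2x + 4/3
order-2 term: -(256/9)x^2 + 4/3
order-3 term: (2048/81)x
order-4 term: -2048/243
the series for exp(-(4/3)D) f terminates at order 4
exp(-(4/3)D) f = -(8/3)x^4 + (128/9)x^3 - (997/36)x^2 + (1805/81)x - 1400/243

g(x) = -(8/3)x^4 + (128/9)x^3 - (997/36)x^2 + (1805/81)x - 1400/243


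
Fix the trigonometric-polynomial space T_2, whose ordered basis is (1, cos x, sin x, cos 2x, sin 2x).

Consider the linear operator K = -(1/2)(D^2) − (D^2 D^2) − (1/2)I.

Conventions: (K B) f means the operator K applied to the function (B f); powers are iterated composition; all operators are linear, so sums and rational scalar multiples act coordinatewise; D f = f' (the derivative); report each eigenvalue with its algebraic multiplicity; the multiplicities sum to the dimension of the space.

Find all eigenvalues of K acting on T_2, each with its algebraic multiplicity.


image of 1: -1/2
image of cos x: -cos x
image of sin x: -sin x
image of cos 2x: -(29/2)cos 2x
image of sin 2x: -(29/2)sin 2x
the matrix is diagonal; its diagonal is (-1/2, -1, -1, -29/2, -29/2)
for a triangular matrix the eigenvalues are the diagonal entries, with algebraic multiplicity their repetition count

λ = -29/2 (multiplicity 2), λ = -1 (multiplicity 2), λ = -1/2 (multiplicity 1)


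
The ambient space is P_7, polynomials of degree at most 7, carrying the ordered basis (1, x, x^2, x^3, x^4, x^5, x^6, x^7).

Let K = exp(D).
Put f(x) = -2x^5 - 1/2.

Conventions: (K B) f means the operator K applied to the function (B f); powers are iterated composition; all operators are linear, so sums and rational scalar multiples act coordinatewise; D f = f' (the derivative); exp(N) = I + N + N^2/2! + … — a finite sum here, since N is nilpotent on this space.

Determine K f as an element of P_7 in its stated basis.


the result is g(x) = -2x^5 - 10x^4 - 20x^3 - 20x^2 - 10x - 5/2

order-1 term: -10x^4
order-2 term: -20x^3
order-3 term: -20x^2
order-4 term: -10x
order-5 term: -2
the series for exp(D) f terminates at order 5
exp(D) f = -2x^5 - 10x^4 - 20x^3 - 20x^2 - 10x - 5/2


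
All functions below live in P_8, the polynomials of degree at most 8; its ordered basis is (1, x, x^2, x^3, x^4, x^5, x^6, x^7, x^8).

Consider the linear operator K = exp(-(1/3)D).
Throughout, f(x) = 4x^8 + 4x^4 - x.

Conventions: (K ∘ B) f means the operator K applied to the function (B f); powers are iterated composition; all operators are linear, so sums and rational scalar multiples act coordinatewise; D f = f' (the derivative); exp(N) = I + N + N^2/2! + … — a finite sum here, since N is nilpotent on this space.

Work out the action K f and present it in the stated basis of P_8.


order-1 term: -(32/3)x^7 - (16/3)x^3 + 1/3
order-2 term: (112/9)x^6 + (8/3)x^2
order-3 term: -(224/27)x^5 - (16/27)x
order-4 term: (280/81)x^4 + 4/81
order-5 term: -(224/243)x^3
order-6 term: (112/729)x^2
order-7 term: -(32/2187)x
order-8 term: 4/6561
the series for exp(-(1/3)D) f terminates at order 8
exp(-(1/3)D) f = 4x^8 - (32/3)x^7 + (112/9)x^6 - (224/27)x^5 + (604/81)x^4 - (1520/243)x^3 + (2056/729)x^2 - (3515/2187)x + 2515/6561

g(x) = 4x^8 - (32/3)x^7 + (112/9)x^6 - (224/27)x^5 + (604/81)x^4 - (1520/243)x^3 + (2056/729)x^2 - (3515/2187)x + 2515/6561


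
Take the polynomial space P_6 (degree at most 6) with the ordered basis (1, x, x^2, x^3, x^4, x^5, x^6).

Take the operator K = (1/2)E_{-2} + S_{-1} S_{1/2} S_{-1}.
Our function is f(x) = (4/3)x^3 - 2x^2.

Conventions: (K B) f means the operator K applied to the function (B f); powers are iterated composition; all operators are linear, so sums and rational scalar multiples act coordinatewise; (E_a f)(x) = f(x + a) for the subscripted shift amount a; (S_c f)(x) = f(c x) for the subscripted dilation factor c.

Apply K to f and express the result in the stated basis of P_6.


the result is g(x) = (5/6)x^3 - (11/2)x^2 + 12x - 28/3

E_{-2} f = (4/3)x^3 - 10x^2 + 24x - 56/3
((1/2)E_{-2}) f = (2/3)x^3 - 5x^2 + 12x - 28/3
S_{-1} f = -(4/3)x^3 - 2x^2
S_{1/2} S_{-1} f = -(1/6)x^3 - (1/2)x^2
S_{-1} S_{1/2} S_{-1} f = (1/6)x^3 - (1/2)x^2
((1/2)E_{-2} + S_{-1} S_{1/2} S_{-1}) f = (5/6)x^3 - (11/2)x^2 + 12x - 28/3


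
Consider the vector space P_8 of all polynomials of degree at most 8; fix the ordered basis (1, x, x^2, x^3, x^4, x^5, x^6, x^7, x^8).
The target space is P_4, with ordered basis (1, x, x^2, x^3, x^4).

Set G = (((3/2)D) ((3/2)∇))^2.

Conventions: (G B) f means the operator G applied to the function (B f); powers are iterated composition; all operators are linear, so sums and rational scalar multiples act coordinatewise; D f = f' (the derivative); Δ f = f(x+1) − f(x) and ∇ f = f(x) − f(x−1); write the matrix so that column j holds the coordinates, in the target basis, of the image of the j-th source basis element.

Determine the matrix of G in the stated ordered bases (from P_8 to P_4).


image of 1: 0
image of x: 0
image of x^2: 0
image of x^3: 0
image of x^4: 243/2
image of x^5: (1215/2)x - 1215/2
image of x^6: (3645/2)x^2 - 3645x + 8505/4
image of x^7: (8505/2)x^3 - (25515/2)x^2 + (59535/4)x - 25515/4
image of x^8: 8505x^4 - 34020x^3 + 59535x^2 - 51030x + 17577
each image's coordinates form column j of the matrix

the matrix is [[0, 0, 0, 0, 243/2, -1215/2, 8505/4, -25515/4, 17577]; [0, 0, 0, 0, 0, 1215/2, -3645, 59535/4, -51030]; [0, 0, 0, 0, 0, 0, 3645/2, -25515/2, 59535]; [0, 0, 0, 0, 0, 0, 0, 8505/2, -34020]; [0, 0, 0, 0, 0, 0, 0, 0, 8505]] (rows listed top to bottom)


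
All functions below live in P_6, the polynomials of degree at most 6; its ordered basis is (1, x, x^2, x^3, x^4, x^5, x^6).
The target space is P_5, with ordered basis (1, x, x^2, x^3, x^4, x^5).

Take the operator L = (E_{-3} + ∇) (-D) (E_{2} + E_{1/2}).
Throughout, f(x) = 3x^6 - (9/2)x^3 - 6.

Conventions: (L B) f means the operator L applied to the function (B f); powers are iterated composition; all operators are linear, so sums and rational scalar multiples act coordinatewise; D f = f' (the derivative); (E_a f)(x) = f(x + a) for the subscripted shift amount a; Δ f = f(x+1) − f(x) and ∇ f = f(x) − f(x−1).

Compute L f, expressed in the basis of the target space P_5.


E_{2} f = 3x^6 + 36x^5 + 180x^4 + (951/2)x^3 + 693x^2 + 522x + 150
E_{1/2} f = 3x^6 + 9x^5 + (45/4)x^4 + 3x^3 - (63/16)x^2 - (45/16)x - 417/64
(E_{2} + E_{1/2}) f = 6x^6 + 45x^5 + (765/4)x^4 + (957/2)x^3 + (11025/16)x^2 + (8307/16)x + 9183/64
D (E_{2} + E_{1/2}) f = 36x^5 + 225x^4 + 765x^3 + (2871/2)x^2 + (11025/8)x + 8307/16
(-D) (E_{2} + E_{1/2}) f = -36x^5 - 225x^4 - 765x^3 - (2871/2)x^2 - (11025/8)x - 8307/16
E_{-3} (-D) (E_{2} + E_{1/2}) f = -36x^5 + 315x^4 - 1305x^3 + (6039/2)x^2 - (29601/8)x + 29979/16
∇ (-D) (E_{2} + E_{1/2}) f = -180x^4 - 540x^3 - 1305x^2 - 1296x - 4149/8
(E_{-3} + ∇) (-D) (E_{2} + E_{1/2}) f = -36x^5 + 135x^4 - 1845x^3 + (3429/2)x^2 - (39969/8)x + 21681/16

the image equals g(x) = -36x^5 + 135x^4 - 1845x^3 + (3429/2)x^2 - (39969/8)x + 21681/16
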